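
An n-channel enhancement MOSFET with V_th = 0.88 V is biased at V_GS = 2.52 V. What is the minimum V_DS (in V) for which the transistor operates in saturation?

V_DS,sat = 1.64 V

The boundary between triode and saturation is V_DS = V_GS − V_th = V_ov.
V_ov = 2.52 − 0.88 = 1.64 V.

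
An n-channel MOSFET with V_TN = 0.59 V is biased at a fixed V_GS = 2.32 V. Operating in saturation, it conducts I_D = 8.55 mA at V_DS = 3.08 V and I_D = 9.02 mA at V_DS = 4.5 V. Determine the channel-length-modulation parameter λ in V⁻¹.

λ = 0.0440 V⁻¹

With V_GS fixed, I_D ∝ (1 + λ V_DS) in saturation, so I_D2/I_D1 = (1 + λ V_DS2)/(1 + λ V_DS1).
9.02/8.55 = 1.055 = (1 + 4.5 λ)/(1 + 3.08 λ).
Solving: λ (I_D1 V_DS2 − I_D2 V_DS1) = I_D2 − I_D1, so λ = (9.02 − 8.55) / (8.55 × 4.5 − 9.02 × 3.08) = 0.47 / 10.7 = 0.044 V⁻¹.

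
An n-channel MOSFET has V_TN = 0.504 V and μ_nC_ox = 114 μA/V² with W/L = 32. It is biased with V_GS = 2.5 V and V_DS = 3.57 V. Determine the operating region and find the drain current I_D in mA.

Saturation; I_D = 7.27 mA

k_n = μ_nC_ox · (W/L) = 3.648 mA/V².
V_ov = V_GS − V_TN = 2.5 − 0.504 = 2 V.
Since V_DS = 3.57 V ≥ V_ov = 2 V, the device is in saturation.
I_D = ½ k_n V_ov² = 0.5 × 3.648 × 2² = 7.27 mA.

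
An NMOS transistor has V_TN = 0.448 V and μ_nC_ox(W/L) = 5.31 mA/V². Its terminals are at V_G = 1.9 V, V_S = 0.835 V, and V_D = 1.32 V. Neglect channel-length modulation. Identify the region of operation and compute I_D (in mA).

Triode; I_D = 0.964 mA

V_GS = V_G − V_S = 1.9 − 0.835 = 1.06 V; V_DS = V_D − V_S = 1.32 − 0.835 = 0.485 V.
V_ov = V_GS − V_TN = 1.06 − 0.448 = 0.617 V.
Since V_DS = 0.485 V < V_ov = 0.617 V, the device is in the triode region.
I_D = k_n [V_ov · V_DS − ½ V_DS²] = 5.31 × [0.617 × 0.485 − 0.5 × 0.485²] = 0.964 mA.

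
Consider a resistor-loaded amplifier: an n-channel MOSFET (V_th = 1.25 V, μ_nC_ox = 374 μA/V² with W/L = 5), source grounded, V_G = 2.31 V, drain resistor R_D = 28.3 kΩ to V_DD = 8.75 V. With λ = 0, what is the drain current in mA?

I_D = 0.303 mA

V_GS = V_G = 2.31 V, so V_ov = 2.31 − 1.25 = 1.06 V.
k_n = μ_nC_ox · (W/L) = 1.87 mA/V².
Assume saturation: I_D = ½ k_n V_ov² = 0.5 × 1.87 × 1.06² = 1.05 mA, giving V_DS = V_DD − I_D R_D = 8.75 − 1.05 × 28.3 = -21 V.
But -21 V < V_ov = 1.06 V, so the device is actually in triode.
In triode I_D = k_n[V_ov V_DS − ½ V_DS²] and I_D = (V_DD − V_DS)/R_D. Equating: 26.5 V_DS² − 57.1 V_DS + 8.75 = 0, giving V_DS = 0.166 V (the root below V_ov).
I_D = (8.75 − 0.166) / 28.3 = 0.303 mA.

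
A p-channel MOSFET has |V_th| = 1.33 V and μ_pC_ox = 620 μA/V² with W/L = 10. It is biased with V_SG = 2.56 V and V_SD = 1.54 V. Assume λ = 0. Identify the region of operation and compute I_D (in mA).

Saturation; I_D = 4.69 mA

k_p = μ_pC_ox · (W/L) = 6.2 mA/V².
V_ov = V_SG − |V_th| = 2.56 − 1.33 = 1.23 V.
Since V_SD = 1.54 V ≥ V_ov = 1.23 V, the device is in saturation.
I_D = ½ k_p V_ov² = 0.5 × 6.2 × 1.23² = 4.69 mA.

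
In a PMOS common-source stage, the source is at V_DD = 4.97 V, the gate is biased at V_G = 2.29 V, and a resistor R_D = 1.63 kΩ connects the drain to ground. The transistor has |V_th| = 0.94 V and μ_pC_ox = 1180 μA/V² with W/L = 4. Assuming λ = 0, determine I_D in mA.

V_SG = V_DD − V_G = 4.97 − 2.29 = 2.68 V, so V_ov = 2.68 − 0.94 = 1.74 V.
k_p = μ_pC_ox · (W/L) = 4.72 mA/V².
Assume saturation: I_D = ½ k_p V_ov² = 0.5 × 4.72 × 1.74² = 7.15 mA, giving V_SD = V_DD − I_D R_D = 4.97 − 7.15 × 1.63 = -6.68 V.
But -6.68 V < V_ov = 1.74 V, so the device is actually in triode.
In triode I_D = k_p[V_ov V_SD − ½ V_SD²] and I_D = (V_DD − V_SD)/R_D. Equating: 3.85 V_SD² − 14.39 V_SD + 4.97 = 0, giving V_SD = 0.385 V (the root below V_ov).
I_D = (4.97 − 0.385) / 1.63 = 2.81 mA.

I_D = 2.81 mA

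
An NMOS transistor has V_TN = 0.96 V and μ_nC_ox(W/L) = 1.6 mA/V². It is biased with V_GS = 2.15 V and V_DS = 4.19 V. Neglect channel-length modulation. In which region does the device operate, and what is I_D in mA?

Saturation; I_D = 1.13 mA

V_ov = V_GS − V_TN = 2.15 − 0.96 = 1.19 V.
Since V_DS = 4.19 V ≥ V_ov = 1.19 V, the device is in saturation.
I_D = ½ k_n V_ov² = 0.5 × 1.6 × 1.19² = 1.13 mA.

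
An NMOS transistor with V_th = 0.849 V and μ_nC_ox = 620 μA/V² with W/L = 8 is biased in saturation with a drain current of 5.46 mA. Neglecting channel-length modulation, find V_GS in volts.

V_GS = 2.33 V

k_n = μ_nC_ox · (W/L) = 4.96 mA/V².
In saturation I_D = ½ k_n (V_GS − V_th)², so V_GS − V_th = √(2 I_D / k_n) = √(2 × 5.46 / 4.96) = 1.48 V.
V_GS = 0.849 + 1.48 = 2.33 V.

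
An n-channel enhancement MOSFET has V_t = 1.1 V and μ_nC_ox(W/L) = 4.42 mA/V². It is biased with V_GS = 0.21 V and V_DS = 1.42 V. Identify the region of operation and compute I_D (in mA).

V_GS = 0.21 V < V_t = 1.1 V, so the transistor is in cutoff.

Cutoff; I_D = 0 mA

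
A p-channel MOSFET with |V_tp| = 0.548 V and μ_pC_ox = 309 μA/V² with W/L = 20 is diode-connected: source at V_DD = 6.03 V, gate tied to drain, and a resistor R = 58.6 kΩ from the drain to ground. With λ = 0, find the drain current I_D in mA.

I_D = 0.0906 mA

With gate tied to drain, V_SG = V_SD ≥ V_SG − |V_tp|, so the device is in saturation.
k_p = μ_pC_ox · (W/L) = 6.18 mA/V².
KCL at the drain: ½ k_p (V_SG − |V_tp|)² = (V_DD − V_SG)/R.
Let x = V_SG − 0.548. Then 181 x² + x − 5.482 = 0, giving x = 0.171 V (positive root), so V_SG = 0.719 V.
I_D = (V_DD − V_SG)/R = (6.03 − 0.719) / 58.6 = 0.0906 mA.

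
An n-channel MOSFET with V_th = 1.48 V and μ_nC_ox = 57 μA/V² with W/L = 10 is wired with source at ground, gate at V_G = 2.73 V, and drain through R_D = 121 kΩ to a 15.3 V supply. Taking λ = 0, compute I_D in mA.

I_D = 0.125 mA

V_GS = V_G = 2.73 V, so V_ov = 2.73 − 1.48 = 1.25 V.
k_n = μ_nC_ox · (W/L) = 0.57 mA/V².
Assume saturation: I_D = ½ k_n V_ov² = 0.5 × 0.57 × 1.25² = 0.445 mA, giving V_DS = V_DD − I_D R_D = 15.3 − 0.445 × 121 = -38.6 V.
But -38.6 V < V_ov = 1.25 V, so the device is actually in triode.
In triode I_D = k_n[V_ov V_DS − ½ V_DS²] and I_D = (V_DD − V_DS)/R_D. Equating: 34.5 V_DS² − 87.21 V_DS + 15.3 = 0, giving V_DS = 0.19 V (the root below V_ov).
I_D = (15.3 − 0.19) / 121 = 0.125 mA.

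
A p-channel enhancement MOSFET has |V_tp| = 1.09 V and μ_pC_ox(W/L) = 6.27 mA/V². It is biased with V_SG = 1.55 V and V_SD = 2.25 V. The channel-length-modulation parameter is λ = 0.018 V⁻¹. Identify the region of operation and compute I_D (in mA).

Saturation; I_D = 0.690 mA

V_ov = V_SG − |V_tp| = 1.55 − 1.09 = 0.46 V.
Since V_SD = 2.25 V ≥ V_ov = 0.46 V, the device is in saturation.
I_D = ½ k_p V_ov² (1 + λ V_SD) = 0.5 × 6.27 × 0.46² × (1 + 0.018 × 2.25) = 0.69 mA.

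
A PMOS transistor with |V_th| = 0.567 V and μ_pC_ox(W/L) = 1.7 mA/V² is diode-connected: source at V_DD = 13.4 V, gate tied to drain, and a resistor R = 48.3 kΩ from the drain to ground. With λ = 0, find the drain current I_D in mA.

I_D = 0.254 mA

With gate tied to drain, V_SG = V_SD ≥ V_SG − |V_th|, so the device is in saturation.
KCL at the drain: ½ k_p (V_SG − |V_th|)² = (V_DD − V_SG)/R.
Let x = V_SG − 0.567. Then 41.1 x² + x − 12.83 = 0, giving x = 0.547 V (positive root), so V_SG = 1.11 V.
I_D = (V_DD − V_SG)/R = (13.4 − 1.11) / 48.3 = 0.254 mA.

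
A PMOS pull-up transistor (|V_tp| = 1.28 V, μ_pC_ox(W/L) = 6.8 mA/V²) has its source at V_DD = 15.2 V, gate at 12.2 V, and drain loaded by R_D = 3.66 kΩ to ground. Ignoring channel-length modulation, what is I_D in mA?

I_D = 4.05 mA

V_SG = V_DD − V_G = 15.2 − 12.2 = 3 V, so V_ov = 3 − 1.28 = 1.72 V.
Assume saturation: I_D = ½ k_p V_ov² = 0.5 × 6.8 × 1.72² = 10.1 mA, giving V_SD = V_DD − I_D R_D = 15.2 − 10.1 × 3.66 = -21.6 V.
But -21.6 V < V_ov = 1.72 V, so the device is actually in triode.
In triode I_D = k_p[V_ov V_SD − ½ V_SD²] and I_D = (V_DD − V_SD)/R_D. Equating: 12.4 V_SD² − 43.81 V_SD + 15.2 = 0, giving V_SD = 0.39 V (the root below V_ov).
I_D = (15.2 − 0.39) / 3.66 = 4.05 mA.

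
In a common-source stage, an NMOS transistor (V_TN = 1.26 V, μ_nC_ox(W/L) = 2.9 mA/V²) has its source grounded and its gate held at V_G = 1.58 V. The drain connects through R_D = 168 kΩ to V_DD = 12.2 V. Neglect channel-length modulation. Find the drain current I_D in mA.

I_D = 0.0721 mA

V_GS = V_G = 1.58 V, so V_ov = 1.58 − 1.26 = 0.32 V.
Assume saturation: I_D = ½ k_n V_ov² = 0.5 × 2.9 × 0.32² = 0.148 mA, giving V_DS = V_DD − I_D R_D = 12.2 − 0.148 × 168 = -12.7 V.
But -12.7 V < V_ov = 0.32 V, so the device is actually in triode.
In triode I_D = k_n[V_ov V_DS − ½ V_DS²] and I_D = (V_DD − V_DS)/R_D. Equating: 244 V_DS² − 156.9 V_DS + 12.2 = 0, giving V_DS = 0.0905 V (the root below V_ov).
I_D = (12.2 − 0.0905) / 168 = 0.0721 mA.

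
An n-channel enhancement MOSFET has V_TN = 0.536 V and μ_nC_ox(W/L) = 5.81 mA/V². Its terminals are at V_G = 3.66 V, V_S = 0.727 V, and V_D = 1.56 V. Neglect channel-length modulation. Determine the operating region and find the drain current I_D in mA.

V_GS = V_G − V_S = 3.66 − 0.727 = 2.93 V; V_DS = V_D − V_S = 1.56 − 0.727 = 0.833 V.
V_ov = V_GS − V_TN = 2.93 − 0.536 = 2.4 V.
Since V_DS = 0.833 V < V_ov = 2.4 V, the device is in the triode region.
I_D = k_n [V_ov · V_DS − ½ V_DS²] = 5.81 × [2.4 × 0.833 − 0.5 × 0.833²] = 9.59 mA.

Triode; I_D = 9.59 mA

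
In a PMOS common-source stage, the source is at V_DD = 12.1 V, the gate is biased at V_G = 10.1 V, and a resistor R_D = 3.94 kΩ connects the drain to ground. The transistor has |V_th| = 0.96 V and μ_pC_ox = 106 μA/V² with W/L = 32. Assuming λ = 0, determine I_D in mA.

V_SG = V_DD − V_G = 12.1 − 10.1 = 2 V, so V_ov = 2 − 0.96 = 1.04 V.
k_p = μ_pC_ox · (W/L) = 3.392 mA/V².
Assume saturation: I_D = ½ k_p V_ov² = 0.5 × 3.392 × 1.04² = 1.83 mA, giving V_SD = V_DD − I_D R_D = 12.1 − 1.83 × 3.94 = 4.87 V.
V_SD = 4.87 V ≥ V_ov = 1.04 V, confirming saturation.

I_D = 1.83 mA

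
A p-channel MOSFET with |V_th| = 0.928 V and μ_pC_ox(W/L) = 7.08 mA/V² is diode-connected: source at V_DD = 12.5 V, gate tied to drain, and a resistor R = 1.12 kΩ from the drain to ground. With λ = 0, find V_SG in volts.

V_SG = 2.51 V

With gate tied to drain, V_SG = V_SD ≥ V_SG − |V_th|, so the device is in saturation.
KCL at the drain: ½ k_p (V_SG − |V_th|)² = (V_DD − V_SG)/R.
Let x = V_SG − 0.928. Then 3.96 x² + x − 11.57 = 0, giving x = 1.59 V (positive root), so V_SG = 2.51 V.
I_D = (V_DD − V_SG)/R = (12.5 − 2.51) / 1.12 = 8.92 mA.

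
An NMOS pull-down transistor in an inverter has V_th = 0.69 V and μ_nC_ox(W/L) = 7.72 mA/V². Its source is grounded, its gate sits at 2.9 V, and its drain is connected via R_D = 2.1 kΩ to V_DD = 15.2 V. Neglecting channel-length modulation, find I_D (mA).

V_GS = V_G = 2.9 V, so V_ov = 2.9 − 0.69 = 2.21 V.
Assume saturation: I_D = ½ k_n V_ov² = 0.5 × 7.72 × 2.21² = 18.9 mA, giving V_DS = V_DD − I_D R_D = 15.2 − 18.9 × 2.1 = -24.4 V.
But -24.4 V < V_ov = 2.21 V, so the device is actually in triode.
In triode I_D = k_n[V_ov V_DS − ½ V_DS²] and I_D = (V_DD − V_DS)/R_D. Equating: 8.11 V_DS² − 36.83 V_DS + 15.2 = 0, giving V_DS = 0.459 V (the root below V_ov).
I_D = (15.2 − 0.459) / 2.1 = 7.02 mA.

I_D = 7.02 mA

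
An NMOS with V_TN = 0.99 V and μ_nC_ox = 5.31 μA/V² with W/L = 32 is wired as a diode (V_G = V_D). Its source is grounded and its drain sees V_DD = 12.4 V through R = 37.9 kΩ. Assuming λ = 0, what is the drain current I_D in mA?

I_D = 0.255 mA

With gate tied to drain, V_GS = V_DS ≥ V_GS − V_TN, so the device is in saturation.
k_n = μ_nC_ox · (W/L) = 0.1699 mA/V².
KCL at the drain: ½ k_n (V_GS − V_TN)² = (V_DD − V_GS)/R.
Let x = V_GS − 0.99. Then 3.22 x² + x − 11.41 = 0, giving x = 1.73 V (positive root), so V_GS = 2.72 V.
I_D = (V_DD − V_GS)/R = (12.4 − 2.72) / 37.9 = 0.255 mA.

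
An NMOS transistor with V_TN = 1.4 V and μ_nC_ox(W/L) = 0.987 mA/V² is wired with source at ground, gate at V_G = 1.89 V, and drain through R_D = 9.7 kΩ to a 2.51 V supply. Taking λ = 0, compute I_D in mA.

V_GS = V_G = 1.89 V, so V_ov = 1.89 − 1.4 = 0.49 V.
Assume saturation: I_D = ½ k_n V_ov² = 0.5 × 0.987 × 0.49² = 0.118 mA, giving V_DS = V_DD − I_D R_D = 2.51 − 0.118 × 9.7 = 1.36 V.
V_DS = 1.36 V ≥ V_ov = 0.49 V, confirming saturation.

I_D = 0.118 mA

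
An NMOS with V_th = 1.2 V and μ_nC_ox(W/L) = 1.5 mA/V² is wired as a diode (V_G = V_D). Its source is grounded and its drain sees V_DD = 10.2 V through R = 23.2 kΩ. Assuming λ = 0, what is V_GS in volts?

V_GS = 1.89 V

With gate tied to drain, V_GS = V_DS ≥ V_GS − V_th, so the device is in saturation.
KCL at the drain: ½ k_n (V_GS − V_th)² = (V_DD − V_GS)/R.
Let x = V_GS − 1.2. Then 17.4 x² + x − 9 = 0, giving x = 0.691 V (positive root), so V_GS = 1.89 V.
I_D = (V_DD − V_GS)/R = (10.2 − 1.89) / 23.2 = 0.358 mA.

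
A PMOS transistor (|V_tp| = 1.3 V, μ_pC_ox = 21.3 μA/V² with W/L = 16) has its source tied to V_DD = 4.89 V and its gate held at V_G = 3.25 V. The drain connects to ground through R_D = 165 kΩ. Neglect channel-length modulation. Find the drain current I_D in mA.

V_SG = V_DD − V_G = 4.89 − 3.25 = 1.64 V, so V_ov = 1.64 − 1.3 = 0.34 V.
k_p = μ_pC_ox · (W/L) = 0.3408 mA/V².
Assume saturation: I_D = ½ k_p V_ov² = 0.5 × 0.3408 × 0.34² = 0.0197 mA, giving V_SD = V_DD − I_D R_D = 4.89 − 0.0197 × 165 = 1.64 V.
V_SD = 1.64 V ≥ V_ov = 0.34 V, confirming saturation.

I_D = 0.0197 mA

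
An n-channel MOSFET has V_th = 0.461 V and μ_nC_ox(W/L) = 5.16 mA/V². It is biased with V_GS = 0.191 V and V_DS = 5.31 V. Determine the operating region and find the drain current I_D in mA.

V_GS = 0.191 V < V_th = 0.461 V, so the transistor is in cutoff.

Cutoff; I_D = 0 mA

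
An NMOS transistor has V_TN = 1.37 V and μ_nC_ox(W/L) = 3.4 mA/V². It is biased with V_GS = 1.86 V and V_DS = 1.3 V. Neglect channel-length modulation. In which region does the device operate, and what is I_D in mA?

V_ov = V_GS − V_TN = 1.86 − 1.37 = 0.49 V.
Since V_DS = 1.3 V ≥ V_ov = 0.49 V, the device is in saturation.
I_D = ½ k_n V_ov² = 0.5 × 3.4 × 0.49² = 0.408 mA.

Saturation; I_D = 0.408 mA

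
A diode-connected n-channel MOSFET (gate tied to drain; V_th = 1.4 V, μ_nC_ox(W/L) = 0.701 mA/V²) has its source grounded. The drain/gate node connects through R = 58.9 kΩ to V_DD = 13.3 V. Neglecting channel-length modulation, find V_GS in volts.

With gate tied to drain, V_GS = V_DS ≥ V_GS − V_th, so the device is in saturation.
KCL at the drain: ½ k_n (V_GS − V_th)² = (V_DD − V_GS)/R.
Let x = V_GS − 1.4. Then 20.6 x² + x − 11.9 = 0, giving x = 0.735 V (positive root), so V_GS = 2.14 V.
I_D = (V_DD − V_GS)/R = (13.3 − 2.14) / 58.9 = 0.19 mA.

V_GS = 2.14 V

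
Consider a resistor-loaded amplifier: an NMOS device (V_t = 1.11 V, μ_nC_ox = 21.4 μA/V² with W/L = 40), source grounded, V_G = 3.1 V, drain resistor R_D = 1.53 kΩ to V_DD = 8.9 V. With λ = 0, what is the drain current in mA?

V_GS = V_G = 3.1 V, so V_ov = 3.1 − 1.11 = 1.99 V.
k_n = μ_nC_ox · (W/L) = 0.856 mA/V².
Assume saturation: I_D = ½ k_n V_ov² = 0.5 × 0.856 × 1.99² = 1.69 mA, giving V_DS = V_DD − I_D R_D = 8.9 − 1.69 × 1.53 = 6.31 V.
V_DS = 6.31 V ≥ V_ov = 1.99 V, confirming saturation.

I_D = 1.69 mA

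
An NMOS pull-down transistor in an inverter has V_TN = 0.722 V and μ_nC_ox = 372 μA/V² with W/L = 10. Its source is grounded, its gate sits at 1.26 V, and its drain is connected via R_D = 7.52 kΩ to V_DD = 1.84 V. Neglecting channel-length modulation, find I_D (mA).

I_D = 0.228 mA

V_GS = V_G = 1.26 V, so V_ov = 1.26 − 0.722 = 0.538 V.
k_n = μ_nC_ox · (W/L) = 3.72 mA/V².
Assume saturation: I_D = ½ k_n V_ov² = 0.5 × 3.72 × 0.538² = 0.538 mA, giving V_DS = V_DD − I_D R_D = 1.84 − 0.538 × 7.52 = -2.21 V.
But -2.21 V < V_ov = 0.538 V, so the device is actually in triode.
In triode I_D = k_n[V_ov V_DS − ½ V_DS²] and I_D = (V_DD − V_DS)/R_D. Equating: 14 V_DS² − 16.05 V_DS + 1.84 = 0, giving V_DS = 0.129 V (the root below V_ov).
I_D = (1.84 − 0.129) / 7.52 = 0.228 mA.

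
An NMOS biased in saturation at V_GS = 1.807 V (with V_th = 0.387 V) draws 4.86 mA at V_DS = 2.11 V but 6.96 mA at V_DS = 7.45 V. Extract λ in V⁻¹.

With V_GS fixed, I_D ∝ (1 + λ V_DS) in saturation, so I_D2/I_D1 = (1 + λ V_DS2)/(1 + λ V_DS1).
6.96/4.86 = 1.432 = (1 + 7.45 λ)/(1 + 2.11 λ).
Solving: λ (I_D1 V_DS2 − I_D2 V_DS1) = I_D2 − I_D1, so λ = (6.96 − 4.86) / (4.86 × 7.45 − 6.96 × 2.11) = 2.1 / 21.5 = 0.0976 V⁻¹.

λ = 0.0976 V⁻¹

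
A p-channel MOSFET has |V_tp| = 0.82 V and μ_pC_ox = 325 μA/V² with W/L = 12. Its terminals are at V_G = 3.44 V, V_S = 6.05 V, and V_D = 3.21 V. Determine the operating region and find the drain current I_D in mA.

Saturation; I_D = 6.25 mA

V_SG = V_S − V_G = 6.05 − 3.44 = 2.61 V; V_SD = V_S − V_D = 6.05 − 3.21 = 2.84 V.
k_p = μ_pC_ox · (W/L) = 3.9 mA/V².
V_ov = V_SG − |V_tp| = 2.61 − 0.82 = 1.79 V.
Since V_SD = 2.84 V ≥ V_ov = 1.79 V, the device is in saturation.
I_D = ½ k_p V_ov² = 0.5 × 3.9 × 1.79² = 6.25 mA.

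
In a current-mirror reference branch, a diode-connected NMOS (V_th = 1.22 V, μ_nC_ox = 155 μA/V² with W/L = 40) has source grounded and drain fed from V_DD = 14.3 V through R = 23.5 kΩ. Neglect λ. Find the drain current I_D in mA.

With gate tied to drain, V_GS = V_DS ≥ V_GS − V_th, so the device is in saturation.
k_n = μ_nC_ox · (W/L) = 6.2 mA/V².
KCL at the drain: ½ k_n (V_GS − V_th)² = (V_DD − V_GS)/R.
Let x = V_GS − 1.22. Then 72.9 x² + x − 13.08 = 0, giving x = 0.417 V (positive root), so V_GS = 1.64 V.
I_D = (V_DD − V_GS)/R = (14.3 − 1.64) / 23.5 = 0.539 mA.

I_D = 0.539 mA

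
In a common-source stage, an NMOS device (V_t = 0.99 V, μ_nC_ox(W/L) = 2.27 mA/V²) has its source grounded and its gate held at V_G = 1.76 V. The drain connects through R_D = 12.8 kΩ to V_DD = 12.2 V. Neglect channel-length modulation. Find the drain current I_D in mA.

I_D = 0.673 mA

V_GS = V_G = 1.76 V, so V_ov = 1.76 − 0.99 = 0.77 V.
Assume saturation: I_D = ½ k_n V_ov² = 0.5 × 2.27 × 0.77² = 0.673 mA, giving V_DS = V_DD − I_D R_D = 12.2 − 0.673 × 12.8 = 3.59 V.
V_DS = 3.59 V ≥ V_ov = 0.77 V, confirming saturation.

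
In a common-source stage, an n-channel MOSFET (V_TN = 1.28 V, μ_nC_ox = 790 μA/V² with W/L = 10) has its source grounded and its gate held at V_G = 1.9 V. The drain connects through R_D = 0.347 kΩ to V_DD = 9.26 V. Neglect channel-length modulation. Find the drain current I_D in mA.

V_GS = V_G = 1.9 V, so V_ov = 1.9 − 1.28 = 0.62 V.
k_n = μ_nC_ox · (W/L) = 7.9 mA/V².
Assume saturation: I_D = ½ k_n V_ov² = 0.5 × 7.9 × 0.62² = 1.52 mA, giving V_DS = V_DD − I_D R_D = 9.26 − 1.52 × 0.347 = 8.73 V.
V_DS = 8.73 V ≥ V_ov = 0.62 V, confirming saturation.

I_D = 1.52 mA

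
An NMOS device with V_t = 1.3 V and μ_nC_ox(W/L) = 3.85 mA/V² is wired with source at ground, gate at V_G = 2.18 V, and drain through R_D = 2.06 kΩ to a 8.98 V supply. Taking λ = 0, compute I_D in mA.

I_D = 1.49 mA

V_GS = V_G = 2.18 V, so V_ov = 2.18 − 1.3 = 0.88 V.
Assume saturation: I_D = ½ k_n V_ov² = 0.5 × 3.85 × 0.88² = 1.49 mA, giving V_DS = V_DD − I_D R_D = 8.98 − 1.49 × 2.06 = 5.91 V.
V_DS = 5.91 V ≥ V_ov = 0.88 V, confirming saturation.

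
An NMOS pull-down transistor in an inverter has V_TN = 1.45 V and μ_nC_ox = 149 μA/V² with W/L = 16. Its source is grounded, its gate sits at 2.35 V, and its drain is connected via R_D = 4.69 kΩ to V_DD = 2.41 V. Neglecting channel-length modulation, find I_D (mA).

V_GS = V_G = 2.35 V, so V_ov = 2.35 − 1.45 = 0.9 V.
k_n = μ_nC_ox · (W/L) = 2.384 mA/V².
Assume saturation: I_D = ½ k_n V_ov² = 0.5 × 2.384 × 0.9² = 0.966 mA, giving V_DS = V_DD − I_D R_D = 2.41 − 0.966 × 4.69 = -2.12 V.
But -2.12 V < V_ov = 0.9 V, so the device is actually in triode.
In triode I_D = k_n[V_ov V_DS − ½ V_DS²] and I_D = (V_DD − V_DS)/R_D. Equating: 5.59 V_DS² − 11.06 V_DS + 2.41 = 0, giving V_DS = 0.249 V (the root below V_ov).
I_D = (2.41 − 0.249) / 4.69 = 0.461 mA.

I_D = 0.461 mA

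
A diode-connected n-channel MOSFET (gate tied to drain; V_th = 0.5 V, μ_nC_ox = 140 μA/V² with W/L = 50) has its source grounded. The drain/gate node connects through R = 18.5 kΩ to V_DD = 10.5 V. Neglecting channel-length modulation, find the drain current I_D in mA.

I_D = 0.520 mA

With gate tied to drain, V_GS = V_DS ≥ V_GS − V_th, so the device is in saturation.
k_n = μ_nC_ox · (W/L) = 7 mA/V².
KCL at the drain: ½ k_n (V_GS − V_th)² = (V_DD − V_GS)/R.
Let x = V_GS − 0.5. Then 64.8 x² + x − 10 = 0, giving x = 0.385 V (positive root), so V_GS = 0.885 V.
I_D = (V_DD − V_GS)/R = (10.5 − 0.885) / 18.5 = 0.52 mA.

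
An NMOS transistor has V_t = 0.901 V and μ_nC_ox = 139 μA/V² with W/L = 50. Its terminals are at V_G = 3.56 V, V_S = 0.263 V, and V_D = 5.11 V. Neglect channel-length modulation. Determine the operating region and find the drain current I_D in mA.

Saturation; I_D = 19.9 mA

V_GS = V_G − V_S = 3.56 − 0.263 = 3.3 V; V_DS = V_D − V_S = 5.11 − 0.263 = 4.85 V.
k_n = μ_nC_ox · (W/L) = 6.95 mA/V².
V_ov = V_GS − V_t = 3.3 − 0.901 = 2.4 V.
Since V_DS = 4.85 V ≥ V_ov = 2.4 V, the device is in saturation.
I_D = ½ k_n V_ov² = 0.5 × 6.95 × 2.4² = 19.9 mA.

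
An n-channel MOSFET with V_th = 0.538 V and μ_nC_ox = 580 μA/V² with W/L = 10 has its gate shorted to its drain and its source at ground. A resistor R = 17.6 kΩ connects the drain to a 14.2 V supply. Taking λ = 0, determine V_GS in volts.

V_GS = 1.05 V

With gate tied to drain, V_GS = V_DS ≥ V_GS − V_th, so the device is in saturation.
k_n = μ_nC_ox · (W/L) = 5.8 mA/V².
KCL at the drain: ½ k_n (V_GS − V_th)² = (V_DD − V_GS)/R.
Let x = V_GS − 0.538. Then 51 x² + x − 13.66 = 0, giving x = 0.508 V (positive root), so V_GS = 1.05 V.
I_D = (V_DD − V_GS)/R = (14.2 − 1.05) / 17.6 = 0.747 mA.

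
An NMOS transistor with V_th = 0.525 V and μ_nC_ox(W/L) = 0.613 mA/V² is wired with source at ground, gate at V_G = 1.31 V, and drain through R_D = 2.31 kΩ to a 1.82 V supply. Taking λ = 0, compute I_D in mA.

I_D = 0.189 mA

V_GS = V_G = 1.31 V, so V_ov = 1.31 − 0.525 = 0.785 V.
Assume saturation: I_D = ½ k_n V_ov² = 0.5 × 0.613 × 0.785² = 0.189 mA, giving V_DS = V_DD − I_D R_D = 1.82 − 0.189 × 2.31 = 1.38 V.
V_DS = 1.38 V ≥ V_ov = 0.785 V, confirming saturation.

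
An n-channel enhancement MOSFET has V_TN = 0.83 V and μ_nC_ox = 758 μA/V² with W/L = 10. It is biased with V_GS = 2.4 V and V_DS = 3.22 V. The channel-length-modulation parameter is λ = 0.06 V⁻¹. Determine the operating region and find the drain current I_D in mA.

Saturation; I_D = 11.1 mA

k_n = μ_nC_ox · (W/L) = 7.58 mA/V².
V_ov = V_GS − V_TN = 2.4 − 0.83 = 1.57 V.
Since V_DS = 3.22 V ≥ V_ov = 1.57 V, the device is in saturation.
I_D = ½ k_n V_ov² (1 + λ V_DS) = 0.5 × 7.58 × 1.57² × (1 + 0.06 × 3.22) = 11.1 mA.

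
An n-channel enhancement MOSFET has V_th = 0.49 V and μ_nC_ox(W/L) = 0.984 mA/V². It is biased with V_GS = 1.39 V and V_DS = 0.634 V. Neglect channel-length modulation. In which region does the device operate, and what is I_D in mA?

Triode; I_D = 0.364 mA

V_ov = V_GS − V_th = 1.39 − 0.49 = 0.9 V.
Since V_DS = 0.634 V < V_ov = 0.9 V, the device is in the triode region.
I_D = k_n [V_ov · V_DS − ½ V_DS²] = 0.984 × [0.9 × 0.634 − 0.5 × 0.634²] = 0.364 mA.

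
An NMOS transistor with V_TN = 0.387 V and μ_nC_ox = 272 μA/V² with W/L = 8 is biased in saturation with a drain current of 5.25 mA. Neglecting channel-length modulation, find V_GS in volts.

k_n = μ_nC_ox · (W/L) = 2.176 mA/V².
In saturation I_D = ½ k_n (V_GS − V_TN)², so V_GS − V_TN = √(2 I_D / k_n) = √(2 × 5.25 / 2.176) = 2.2 V.
V_GS = 0.387 + 2.2 = 2.58 V.

V_GS = 2.58 V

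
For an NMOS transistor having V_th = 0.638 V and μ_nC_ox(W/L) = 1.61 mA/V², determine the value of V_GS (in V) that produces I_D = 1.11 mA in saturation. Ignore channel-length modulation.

V_GS = 1.81 V

In saturation I_D = ½ k_n (V_GS − V_th)², so V_GS − V_th = √(2 I_D / k_n) = √(2 × 1.11 / 1.61) = 1.17 V.
V_GS = 0.638 + 1.17 = 1.81 V.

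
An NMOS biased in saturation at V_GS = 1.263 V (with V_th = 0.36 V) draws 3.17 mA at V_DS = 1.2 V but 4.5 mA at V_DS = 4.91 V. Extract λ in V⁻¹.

With V_GS fixed, I_D ∝ (1 + λ V_DS) in saturation, so I_D2/I_D1 = (1 + λ V_DS2)/(1 + λ V_DS1).
4.5/3.17 = 1.42 = (1 + 4.91 λ)/(1 + 1.2 λ).
Solving: λ (I_D1 V_DS2 − I_D2 V_DS1) = I_D2 − I_D1, so λ = (4.5 − 3.17) / (3.17 × 4.91 − 4.5 × 1.2) = 1.33 / 10.2 = 0.131 V⁻¹.

λ = 0.131 V⁻¹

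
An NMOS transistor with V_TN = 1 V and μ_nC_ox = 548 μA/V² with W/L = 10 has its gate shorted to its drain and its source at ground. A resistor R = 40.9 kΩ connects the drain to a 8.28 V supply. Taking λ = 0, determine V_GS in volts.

V_GS = 1.25 V

With gate tied to drain, V_GS = V_DS ≥ V_GS − V_TN, so the device is in saturation.
k_n = μ_nC_ox · (W/L) = 5.48 mA/V².
KCL at the drain: ½ k_n (V_GS − V_TN)² = (V_DD − V_GS)/R.
Let x = V_GS − 1. Then 112 x² + x − 7.28 = 0, giving x = 0.25 V (positive root), so V_GS = 1.25 V.
I_D = (V_DD − V_GS)/R = (8.28 − 1.25) / 40.9 = 0.172 mA.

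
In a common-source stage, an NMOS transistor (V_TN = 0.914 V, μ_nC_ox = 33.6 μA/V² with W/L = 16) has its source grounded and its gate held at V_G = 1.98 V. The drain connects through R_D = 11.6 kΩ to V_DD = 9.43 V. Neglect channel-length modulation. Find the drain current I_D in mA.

I_D = 0.305 mA

V_GS = V_G = 1.98 V, so V_ov = 1.98 − 0.914 = 1.07 V.
k_n = μ_nC_ox · (W/L) = 0.5376 mA/V².
Assume saturation: I_D = ½ k_n V_ov² = 0.5 × 0.5376 × 1.07² = 0.305 mA, giving V_DS = V_DD − I_D R_D = 9.43 − 0.305 × 11.6 = 5.89 V.
V_DS = 5.89 V ≥ V_ov = 1.07 V, confirming saturation.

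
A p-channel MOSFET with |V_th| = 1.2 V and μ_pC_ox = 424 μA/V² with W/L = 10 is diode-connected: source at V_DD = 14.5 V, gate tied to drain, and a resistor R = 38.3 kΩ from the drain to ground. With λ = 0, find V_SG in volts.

With gate tied to drain, V_SG = V_SD ≥ V_SG − |V_th|, so the device is in saturation.
k_p = μ_pC_ox · (W/L) = 4.24 mA/V².
KCL at the drain: ½ k_p (V_SG − |V_th|)² = (V_DD − V_SG)/R.
Let x = V_SG − 1.2. Then 81.2 x² + x − 13.3 = 0, giving x = 0.399 V (positive root), so V_SG = 1.6 V.
I_D = (V_DD − V_SG)/R = (14.5 − 1.6) / 38.3 = 0.337 mA.

V_SG = 1.60 V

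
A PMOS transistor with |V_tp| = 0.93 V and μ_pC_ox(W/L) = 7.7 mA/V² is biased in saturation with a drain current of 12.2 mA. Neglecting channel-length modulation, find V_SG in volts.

In saturation I_D = ½ k_p (V_SG − |V_tp|)², so V_SG − |V_tp| = √(2 I_D / k_p) = √(2 × 12.2 / 7.7) = 1.78 V.
V_SG = 0.93 + 1.78 = 2.71 V.

V_SG = 2.71 V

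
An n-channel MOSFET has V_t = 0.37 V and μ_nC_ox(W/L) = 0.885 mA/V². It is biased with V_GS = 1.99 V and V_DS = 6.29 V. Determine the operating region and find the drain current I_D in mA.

V_ov = V_GS − V_t = 1.99 − 0.37 = 1.62 V.
Since V_DS = 6.29 V ≥ V_ov = 1.62 V, the device is in saturation.
I_D = ½ k_n V_ov² = 0.5 × 0.885 × 1.62² = 1.16 mA.

Saturation; I_D = 1.16 mA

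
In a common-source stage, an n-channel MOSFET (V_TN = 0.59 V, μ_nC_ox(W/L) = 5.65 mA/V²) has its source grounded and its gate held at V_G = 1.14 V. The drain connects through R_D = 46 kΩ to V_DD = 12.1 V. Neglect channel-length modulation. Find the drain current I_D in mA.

V_GS = V_G = 1.14 V, so V_ov = 1.14 − 0.59 = 0.55 V.
Assume saturation: I_D = ½ k_n V_ov² = 0.5 × 5.65 × 0.55² = 0.855 mA, giving V_DS = V_DD − I_D R_D = 12.1 − 0.855 × 46 = -27.2 V.
But -27.2 V < V_ov = 0.55 V, so the device is actually in triode.
In triode I_D = k_n[V_ov V_DS − ½ V_DS²] and I_D = (V_DD − V_DS)/R_D. Equating: 130 V_DS² − 143.9 V_DS + 12.1 = 0, giving V_DS = 0.0916 V (the root below V_ov).
I_D = (12.1 − 0.0916) / 46 = 0.261 mA.

I_D = 0.261 mA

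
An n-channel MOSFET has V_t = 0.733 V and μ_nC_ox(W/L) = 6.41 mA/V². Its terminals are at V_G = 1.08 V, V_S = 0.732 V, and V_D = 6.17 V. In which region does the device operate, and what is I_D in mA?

V_GS = V_G − V_S = 1.08 − 0.732 = 0.348 V; V_DS = V_D − V_S = 6.17 − 0.732 = 5.44 V.
V_GS = 0.348 V < V_t = 0.733 V, so the transistor is in cutoff.

Cutoff; I_D = 0 mA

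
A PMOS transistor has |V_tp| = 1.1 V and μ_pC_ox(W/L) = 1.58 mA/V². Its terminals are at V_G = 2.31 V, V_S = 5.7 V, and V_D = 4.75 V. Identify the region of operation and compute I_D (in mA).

Triode; I_D = 2.72 mA

V_SG = V_S − V_G = 5.7 − 2.31 = 3.39 V; V_SD = V_S − V_D = 5.7 − 4.75 = 0.95 V.
V_ov = V_SG − |V_tp| = 3.39 − 1.1 = 2.29 V.
Since V_SD = 0.95 V < V_ov = 2.29 V, the device is in the triode region.
I_D = k_p [V_ov · V_SD − ½ V_SD²] = 1.58 × [2.29 × 0.95 − 0.5 × 0.95²] = 2.72 mA.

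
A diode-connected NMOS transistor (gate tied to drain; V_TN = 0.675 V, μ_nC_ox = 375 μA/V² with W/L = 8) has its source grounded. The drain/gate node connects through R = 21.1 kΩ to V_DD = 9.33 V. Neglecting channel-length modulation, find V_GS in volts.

V_GS = 1.18 V

With gate tied to drain, V_GS = V_DS ≥ V_GS − V_TN, so the device is in saturation.
k_n = μ_nC_ox · (W/L) = 3 mA/V².
KCL at the drain: ½ k_n (V_GS − V_TN)² = (V_DD − V_GS)/R.
Let x = V_GS − 0.675. Then 31.7 x² + x − 8.655 = 0, giving x = 0.507 V (positive root), so V_GS = 1.18 V.
I_D = (V_DD − V_GS)/R = (9.33 − 1.18) / 21.1 = 0.386 mA.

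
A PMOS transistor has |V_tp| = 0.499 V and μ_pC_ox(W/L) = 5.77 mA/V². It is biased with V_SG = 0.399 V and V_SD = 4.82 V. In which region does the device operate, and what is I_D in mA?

V_SG = 0.399 V < |V_tp| = 0.499 V, so the transistor is in cutoff.

Cutoff; I_D = 0 mA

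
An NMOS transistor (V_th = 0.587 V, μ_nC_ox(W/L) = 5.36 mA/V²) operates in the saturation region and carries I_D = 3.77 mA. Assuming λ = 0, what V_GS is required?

In saturation I_D = ½ k_n (V_GS − V_th)², so V_GS − V_th = √(2 I_D / k_n) = √(2 × 3.77 / 5.36) = 1.19 V.
V_GS = 0.587 + 1.19 = 1.77 V.

V_GS = 1.77 V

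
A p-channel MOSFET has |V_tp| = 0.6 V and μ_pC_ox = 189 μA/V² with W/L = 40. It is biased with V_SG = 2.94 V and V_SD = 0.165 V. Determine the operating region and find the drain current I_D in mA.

k_p = μ_pC_ox · (W/L) = 7.56 mA/V².
V_ov = V_SG − |V_tp| = 2.94 − 0.6 = 2.34 V.
Since V_SD = 0.165 V < V_ov = 2.34 V, the device is in the triode region.
I_D = k_p [V_ov · V_SD − ½ V_SD²] = 7.56 × [2.34 × 0.165 − 0.5 × 0.165²] = 2.82 mA.

Triode; I_D = 2.82 mA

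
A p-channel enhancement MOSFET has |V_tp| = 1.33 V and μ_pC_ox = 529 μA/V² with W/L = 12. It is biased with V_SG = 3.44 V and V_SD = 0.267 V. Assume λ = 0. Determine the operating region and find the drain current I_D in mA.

k_p = μ_pC_ox · (W/L) = 6.348 mA/V².
V_ov = V_SG − |V_tp| = 3.44 − 1.33 = 2.11 V.
Since V_SD = 0.267 V < V_ov = 2.11 V, the device is in the triode region.
I_D = k_p [V_ov · V_SD − ½ V_SD²] = 6.348 × [2.11 × 0.267 − 0.5 × 0.267²] = 3.35 mA.

Triode; I_D = 3.35 mA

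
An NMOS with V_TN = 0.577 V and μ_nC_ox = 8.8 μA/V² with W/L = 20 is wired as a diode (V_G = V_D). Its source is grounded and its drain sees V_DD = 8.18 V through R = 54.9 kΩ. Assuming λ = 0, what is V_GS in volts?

With gate tied to drain, V_GS = V_DS ≥ V_GS − V_TN, so the device is in saturation.
k_n = μ_nC_ox · (W/L) = 0.176 mA/V².
KCL at the drain: ½ k_n (V_GS − V_TN)² = (V_DD − V_GS)/R.
Let x = V_GS − 0.577. Then 4.83 x² + x − 7.603 = 0, giving x = 1.16 V (positive root), so V_GS = 1.73 V.
I_D = (V_DD − V_GS)/R = (8.18 − 1.73) / 54.9 = 0.117 mA.

V_GS = 1.73 V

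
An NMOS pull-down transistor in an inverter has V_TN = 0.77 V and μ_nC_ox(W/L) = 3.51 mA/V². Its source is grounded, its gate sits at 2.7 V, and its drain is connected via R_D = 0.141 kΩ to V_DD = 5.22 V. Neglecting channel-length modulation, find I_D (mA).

V_GS = V_G = 2.7 V, so V_ov = 2.7 − 0.77 = 1.93 V.
Assume saturation: I_D = ½ k_n V_ov² = 0.5 × 3.51 × 1.93² = 6.54 mA, giving V_DS = V_DD − I_D R_D = 5.22 − 6.54 × 0.141 = 4.3 V.
V_DS = 4.3 V ≥ V_ov = 1.93 V, confirming saturation.

I_D = 6.54 mA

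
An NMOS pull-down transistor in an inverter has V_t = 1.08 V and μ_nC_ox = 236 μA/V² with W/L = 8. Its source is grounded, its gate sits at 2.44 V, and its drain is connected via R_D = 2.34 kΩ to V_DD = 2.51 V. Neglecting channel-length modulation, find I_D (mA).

I_D = 0.897 mA

V_GS = V_G = 2.44 V, so V_ov = 2.44 − 1.08 = 1.36 V.
k_n = μ_nC_ox · (W/L) = 1.888 mA/V².
Assume saturation: I_D = ½ k_n V_ov² = 0.5 × 1.888 × 1.36² = 1.75 mA, giving V_DS = V_DD − I_D R_D = 2.51 − 1.75 × 2.34 = -1.58 V.
But -1.58 V < V_ov = 1.36 V, so the device is actually in triode.
In triode I_D = k_n[V_ov V_DS − ½ V_DS²] and I_D = (V_DD − V_DS)/R_D. Equating: 2.21 V_DS² − 7.008 V_DS + 2.51 = 0, giving V_DS = 0.412 V (the root below V_ov).
I_D = (2.51 − 0.412) / 2.34 = 0.897 mA.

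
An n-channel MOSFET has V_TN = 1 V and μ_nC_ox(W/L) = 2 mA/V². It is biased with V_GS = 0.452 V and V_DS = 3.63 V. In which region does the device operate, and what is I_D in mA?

V_GS = 0.452 V < V_TN = 1 V, so the transistor is in cutoff.

Cutoff; I_D = 0 mA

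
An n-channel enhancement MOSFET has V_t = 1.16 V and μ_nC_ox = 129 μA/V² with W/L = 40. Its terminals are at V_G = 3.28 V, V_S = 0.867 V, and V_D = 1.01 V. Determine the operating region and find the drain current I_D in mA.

Triode; I_D = 0.872 mA

V_GS = V_G − V_S = 3.28 − 0.867 = 2.41 V; V_DS = V_D − V_S = 1.01 − 0.867 = 0.143 V.
k_n = μ_nC_ox · (W/L) = 5.16 mA/V².
V_ov = V_GS − V_t = 2.41 − 1.16 = 1.25 V.
Since V_DS = 0.143 V < V_ov = 1.25 V, the device is in the triode region.
I_D = k_n [V_ov · V_DS − ½ V_DS²] = 5.16 × [1.25 × 0.143 − 0.5 × 0.143²] = 0.872 mA.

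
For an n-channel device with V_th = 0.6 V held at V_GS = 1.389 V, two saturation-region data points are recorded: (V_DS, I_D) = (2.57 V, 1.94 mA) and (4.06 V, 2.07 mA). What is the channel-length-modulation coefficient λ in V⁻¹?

λ = 0.0509 V⁻¹

With V_GS fixed, I_D ∝ (1 + λ V_DS) in saturation, so I_D2/I_D1 = (1 + λ V_DS2)/(1 + λ V_DS1).
2.07/1.94 = 1.067 = (1 + 4.06 λ)/(1 + 2.57 λ).
Solving: λ (I_D1 V_DS2 − I_D2 V_DS1) = I_D2 − I_D1, so λ = (2.07 − 1.94) / (1.94 × 4.06 − 2.07 × 2.57) = 0.13 / 2.56 = 0.0509 V⁻¹.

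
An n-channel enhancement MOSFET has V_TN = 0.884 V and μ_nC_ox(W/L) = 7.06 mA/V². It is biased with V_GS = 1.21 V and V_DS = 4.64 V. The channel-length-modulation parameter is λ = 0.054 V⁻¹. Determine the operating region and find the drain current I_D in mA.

V_ov = V_GS − V_TN = 1.21 − 0.884 = 0.326 V.
Since V_DS = 4.64 V ≥ V_ov = 0.326 V, the device is in saturation.
I_D = ½ k_n V_ov² (1 + λ V_DS) = 0.5 × 7.06 × 0.326² × (1 + 0.054 × 4.64) = 0.469 mA.

Saturation; I_D = 0.469 mA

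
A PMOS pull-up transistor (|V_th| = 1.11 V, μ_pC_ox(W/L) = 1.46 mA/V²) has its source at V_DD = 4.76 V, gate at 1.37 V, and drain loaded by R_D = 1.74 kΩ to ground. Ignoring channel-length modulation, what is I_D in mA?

I_D = 2.26 mA

V_SG = V_DD − V_G = 4.76 − 1.37 = 3.39 V, so V_ov = 3.39 − 1.11 = 2.28 V.
Assume saturation: I_D = ½ k_p V_ov² = 0.5 × 1.46 × 2.28² = 3.79 mA, giving V_SD = V_DD − I_D R_D = 4.76 − 3.79 × 1.74 = -1.84 V.
But -1.84 V < V_ov = 2.28 V, so the device is actually in triode.
In triode I_D = k_p[V_ov V_SD − ½ V_SD²] and I_D = (V_DD − V_SD)/R_D. Equating: 1.27 V_SD² − 6.792 V_SD + 4.76 = 0, giving V_SD = 0.829 V (the root below V_ov).
I_D = (4.76 − 0.829) / 1.74 = 2.26 mA.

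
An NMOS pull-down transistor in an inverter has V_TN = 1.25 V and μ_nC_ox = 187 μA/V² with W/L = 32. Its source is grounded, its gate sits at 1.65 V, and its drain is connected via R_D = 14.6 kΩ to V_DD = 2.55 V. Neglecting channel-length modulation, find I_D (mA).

V_GS = V_G = 1.65 V, so V_ov = 1.65 − 1.25 = 0.4 V.
k_n = μ_nC_ox · (W/L) = 5.984 mA/V².
Assume saturation: I_D = ½ k_n V_ov² = 0.5 × 5.984 × 0.4² = 0.479 mA, giving V_DS = V_DD − I_D R_D = 2.55 − 0.479 × 14.6 = -4.44 V.
But -4.44 V < V_ov = 0.4 V, so the device is actually in triode.
In triode I_D = k_n[V_ov V_DS − ½ V_DS²] and I_D = (V_DD − V_DS)/R_D. Equating: 43.7 V_DS² − 35.95 V_DS + 2.55 = 0, giving V_DS = 0.0784 V (the root below V_ov).
I_D = (2.55 − 0.0784) / 14.6 = 0.169 mA.

I_D = 0.169 mA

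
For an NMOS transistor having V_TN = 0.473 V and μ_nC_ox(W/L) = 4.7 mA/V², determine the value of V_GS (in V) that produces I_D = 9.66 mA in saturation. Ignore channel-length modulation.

In saturation I_D = ½ k_n (V_GS − V_TN)², so V_GS − V_TN = √(2 I_D / k_n) = √(2 × 9.66 / 4.7) = 2.03 V.
V_GS = 0.473 + 2.03 = 2.5 V.

V_GS = 2.50 V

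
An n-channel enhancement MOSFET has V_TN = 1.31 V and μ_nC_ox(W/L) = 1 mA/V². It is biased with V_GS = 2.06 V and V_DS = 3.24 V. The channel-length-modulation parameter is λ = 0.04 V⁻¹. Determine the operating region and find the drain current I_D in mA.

Saturation; I_D = 0.318 mA

V_ov = V_GS − V_TN = 2.06 − 1.31 = 0.75 V.
Since V_DS = 3.24 V ≥ V_ov = 0.75 V, the device is in saturation.
I_D = ½ k_n V_ov² (1 + λ V_DS) = 0.5 × 1 × 0.75² × (1 + 0.04 × 3.24) = 0.318 mA.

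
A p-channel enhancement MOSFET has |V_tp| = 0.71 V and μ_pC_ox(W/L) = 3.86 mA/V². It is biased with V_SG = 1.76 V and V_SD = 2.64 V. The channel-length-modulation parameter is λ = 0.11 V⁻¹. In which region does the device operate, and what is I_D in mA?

Saturation; I_D = 2.75 mA

V_ov = V_SG − |V_tp| = 1.76 − 0.71 = 1.05 V.
Since V_SD = 2.64 V ≥ V_ov = 1.05 V, the device is in saturation.
I_D = ½ k_p V_ov² (1 + λ V_SD) = 0.5 × 3.86 × 1.05² × (1 + 0.11 × 2.64) = 2.75 mA.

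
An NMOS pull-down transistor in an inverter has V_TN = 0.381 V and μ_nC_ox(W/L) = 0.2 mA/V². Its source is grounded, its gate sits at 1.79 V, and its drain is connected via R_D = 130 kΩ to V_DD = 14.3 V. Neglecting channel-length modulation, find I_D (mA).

I_D = 0.107 mA

V_GS = V_G = 1.79 V, so V_ov = 1.79 − 0.381 = 1.41 V.
Assume saturation: I_D = ½ k_n V_ov² = 0.5 × 0.2 × 1.41² = 0.199 mA, giving V_DS = V_DD − I_D R_D = 14.3 − 0.199 × 130 = -11.5 V.
But -11.5 V < V_ov = 1.41 V, so the device is actually in triode.
In triode I_D = k_n[V_ov V_DS − ½ V_DS²] and I_D = (V_DD − V_DS)/R_D. Equating: 13 V_DS² − 37.63 V_DS + 14.3 = 0, giving V_DS = 0.45 V (the root below V_ov).
I_D = (14.3 − 0.45) / 130 = 0.107 mA.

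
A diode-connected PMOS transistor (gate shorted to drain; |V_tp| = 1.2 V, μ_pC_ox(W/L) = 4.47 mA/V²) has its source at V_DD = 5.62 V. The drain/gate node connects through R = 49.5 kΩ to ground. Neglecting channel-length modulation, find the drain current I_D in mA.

With gate tied to drain, V_SG = V_SD ≥ V_SG − |V_tp|, so the device is in saturation.
KCL at the drain: ½ k_p (V_SG − |V_tp|)² = (V_DD − V_SG)/R.
Let x = V_SG − 1.2. Then 111 x² + x − 4.42 = 0, giving x = 0.195 V (positive root), so V_SG = 1.4 V.
I_D = (V_DD − V_SG)/R = (5.62 − 1.4) / 49.5 = 0.0853 mA.

I_D = 0.0853 mA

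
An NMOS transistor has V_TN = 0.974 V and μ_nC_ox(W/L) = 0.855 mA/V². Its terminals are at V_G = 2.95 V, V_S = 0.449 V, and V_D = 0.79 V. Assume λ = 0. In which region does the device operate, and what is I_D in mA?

V_GS = V_G − V_S = 2.95 − 0.449 = 2.5 V; V_DS = V_D − V_S = 0.79 − 0.449 = 0.341 V.
V_ov = V_GS − V_TN = 2.5 − 0.974 = 1.53 V.
Since V_DS = 0.341 V < V_ov = 1.53 V, the device is in the triode region.
I_D = k_n [V_ov · V_DS − ½ V_DS²] = 0.855 × [1.53 × 0.341 − 0.5 × 0.341²] = 0.395 mA.

Triode; I_D = 0.395 mA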